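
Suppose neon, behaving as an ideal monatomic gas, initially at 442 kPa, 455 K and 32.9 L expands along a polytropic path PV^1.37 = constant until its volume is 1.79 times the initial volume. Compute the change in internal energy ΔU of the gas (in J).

n = P₁V₁/(RT₁) = 442×32.9/(8.314×455) = 3.84 mol.
Polytropic n=1.37: T₂ = T₁(V₁/V₂)^(n−1) = 455×(0.559)^0.37 = 367 K; P₂ = P₁(V₁/V₂)^n = 199 kPa.
For an ideal gas ΔU = nCvΔT with Cv = (3/2)R = 12.5 J/(mol·K).
ΔU = 3.84×12.5×(367−455) = -4230 J.

-4230 J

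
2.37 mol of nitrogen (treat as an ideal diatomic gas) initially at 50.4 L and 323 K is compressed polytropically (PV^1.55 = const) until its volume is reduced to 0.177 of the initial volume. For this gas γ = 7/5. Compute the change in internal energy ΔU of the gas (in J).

25300 J

P₁ = nRT₁/V₁ = 2.37×8.314×323/50.4 = 126 kPa.
Polytropic n=1.55: T₂ = T₁(V₁/V₂)^(n−1) = 323×(5.65)^0.55 = 837 K; P₂ = P₁(V₁/V₂)^n = 1850 kPa.
For an ideal gas ΔU = nCvΔT with Cv = (5/2)R = 20.8 J/(mol·K).
ΔU = 2.37×20.8×(837−323) = 25300 J.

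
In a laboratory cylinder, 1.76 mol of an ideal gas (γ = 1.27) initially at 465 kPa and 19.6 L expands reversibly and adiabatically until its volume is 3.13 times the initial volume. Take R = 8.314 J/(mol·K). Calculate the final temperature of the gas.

T₁ = P₁V₁/(nR) = 465×19.6/(1.76×8.314) = 623 K.
Adiabatic: TV^(γ−1) = const ⇒ T₂ = 623×(0.319)^0.270 = 458 K; PV^γ = const ⇒ P₂ = 109 kPa.

458 K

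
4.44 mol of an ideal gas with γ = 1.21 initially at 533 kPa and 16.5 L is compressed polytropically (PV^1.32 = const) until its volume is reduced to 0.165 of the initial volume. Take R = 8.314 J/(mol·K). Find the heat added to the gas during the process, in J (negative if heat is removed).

11200 J

T₁ = P₁V₁/(nR) = 533×16.5/(4.44×8.314) = 238 K.
Polytropic n=1.32: T₂ = T₁(V₁/V₂)^(n−1) = 238×(6.06)^0.32 = 424 K; P₂ = P₁(V₁/V₂)^n = 5750 kPa.
W = (P₁V₁−P₂V₂)/(n−1) = (533×16.5−5750×2.72)/0.32 = -21400 J.
ΔU = nCvΔT = 4.44×39.6×(424−238) = 32700 J.
Q = ΔU + W = 11200 J.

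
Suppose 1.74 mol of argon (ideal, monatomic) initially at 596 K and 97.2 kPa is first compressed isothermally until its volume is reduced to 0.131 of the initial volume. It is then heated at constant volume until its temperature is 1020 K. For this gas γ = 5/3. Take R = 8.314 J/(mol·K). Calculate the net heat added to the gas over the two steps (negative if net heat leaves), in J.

V₁ = nRT₁/P₁ = 1.74×8.314×596/97.2 = 88.7 L.
Step 1 — Isothermal: T stays 596 K; PV = const ⇒ V₂ = 11.6 L, P₂ = 742 kPa.
ΔU = 0 (ideal gas, T constant).
W = nRT ln(V₂/V₁) = 1.74×8.314×596×ln(0.131) = -17500 J.
Q = ΔU + W = -17500 J.
State after step 1: P = 742 kPa, V = 11.6 L, T = 596 K.
Step 2 — Isochoric: V stays 11.6 L; P/T = const ⇒ T₂ = 1020 K, P₂ = 1270 kPa.
W = 0 (no volume change).
ΔU = nCvΔT = 1.74×12.5×(1020−596) = 9200 J.
Q = ΔU = 9200 J.
Net over both steps: W = -17500 J, Q = -8320 J, ΔU = 9200 J.

-8320 J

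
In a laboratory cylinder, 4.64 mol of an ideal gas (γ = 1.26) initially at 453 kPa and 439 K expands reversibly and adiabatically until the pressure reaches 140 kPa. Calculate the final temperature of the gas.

V₁ = nRT₁/P₁ = 4.64×8.314×439/453 = 37.4 L.
Adiabatic: T₂/T₁ = (P₂/P₁)^((γ−1)/γ) ⇒ T₂ = 439×(0.309)^0.206 = 345 K; V₂ = 94.9 L.

345 K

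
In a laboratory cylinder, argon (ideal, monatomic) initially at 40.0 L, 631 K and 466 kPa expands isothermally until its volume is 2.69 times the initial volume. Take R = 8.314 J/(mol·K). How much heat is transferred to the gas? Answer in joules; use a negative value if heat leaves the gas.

18400 J

n = P₁V₁/(RT₁) = 466×40.0/(8.314×631) = 3.55 mol.
Isothermal: T stays 631 K; PV = const ⇒ V₂ = 108 L, P₂ = 173 kPa.
ΔU = 0 (ideal gas, T constant).
W = nRT ln(V₂/V₁) = 3.55×8.314×631×ln(2.69) = 18400 J.
Q = ΔU + W = 18400 J.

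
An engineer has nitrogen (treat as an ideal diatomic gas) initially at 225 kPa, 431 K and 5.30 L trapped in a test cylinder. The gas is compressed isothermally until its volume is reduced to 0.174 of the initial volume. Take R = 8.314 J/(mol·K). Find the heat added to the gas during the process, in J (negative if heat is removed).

n = P₁V₁/(RT₁) = 225×5.30/(8.314×431) = 0.333 mol.
Isothermal: T stays 431 K; PV = const ⇒ V₂ = 0.922 L, P₂ = 1290 kPa.
ΔU = 0 (ideal gas, T constant).
W = nRT ln(V₂/V₁) = 0.333×8.314×431×ln(0.174) = -2090 J.
Q = ΔU + W = -2090 J.

-2090 J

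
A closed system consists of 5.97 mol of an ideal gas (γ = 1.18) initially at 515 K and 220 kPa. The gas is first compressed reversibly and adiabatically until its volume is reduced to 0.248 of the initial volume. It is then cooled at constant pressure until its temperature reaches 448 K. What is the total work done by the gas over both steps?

-51100 J

V₁ = nRT₁/P₁ = 5.97×8.314×515/220 = 116 L.
Step 1 — Adiabatic: TV^(γ−1) = const ⇒ T₂ = 515×(4.03)^0.180 = 662 K; PV^γ = const ⇒ P₂ = 1140 kPa.
ΔU = nCvΔT = 5.97×46.2×(662−515) = 40500 J.
Q = 0 for an adiabatic process, so W = −ΔU = -40500 J.
State after step 1: P = 1140 kPa, V = 28.8 L, T = 662 K.
Step 2 — Isobaric: P stays 1140 kPa; V/T = const ⇒ T₂ = 448 K, V₂ = 19.5 L.
W = PΔV = 1140×(19.5−28.8) kPa·L = -10600 J.
ΔU = nCvΔT = 5.97×46.2×(448−662) = -59000 J.
Q = ΔU + W = nCpΔT = -69600 J.
Net over both steps: W = -51100 J, Q = -69600 J, ΔU = -18500 J.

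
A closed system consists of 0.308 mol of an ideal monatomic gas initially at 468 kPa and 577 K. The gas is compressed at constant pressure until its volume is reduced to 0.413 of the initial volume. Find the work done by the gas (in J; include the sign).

-867 J

V₁ = nRT₁/P₁ = 0.308×8.314×577/468 = 3.16 L.
Isobaric: P stays 468 kPa; V/T = const ⇒ T₂ = 238 K, V₂ = 1.30 L.
W = PΔV = 468×(1.30−3.16) kPa·L = -867 J.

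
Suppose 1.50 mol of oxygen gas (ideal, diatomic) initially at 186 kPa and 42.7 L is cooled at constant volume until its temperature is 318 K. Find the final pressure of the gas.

T₁ = P₁V₁/(nR) = 186×42.7/(1.50×8.314) = 637 K.
Isochoric: V stays 42.7 L; P/T = const ⇒ T₂ = 318 K, P₂ = 92.9 kPa.

92.9 kPa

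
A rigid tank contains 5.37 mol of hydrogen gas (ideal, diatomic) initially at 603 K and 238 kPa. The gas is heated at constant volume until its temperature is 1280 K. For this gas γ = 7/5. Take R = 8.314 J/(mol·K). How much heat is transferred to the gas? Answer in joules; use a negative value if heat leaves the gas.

V₁ = nRT₁/P₁ = 5.37×8.314×603/238 = 113 L.
Isochoric: V stays 113 L; P/T = const ⇒ T₂ = 1280 K, P₂ = 505 kPa.
W = 0 (no volume change).
ΔU = nCvΔT = 5.37×20.8×(1280−603) = 75600 J.
Q = ΔU = 75600 J.

75600 J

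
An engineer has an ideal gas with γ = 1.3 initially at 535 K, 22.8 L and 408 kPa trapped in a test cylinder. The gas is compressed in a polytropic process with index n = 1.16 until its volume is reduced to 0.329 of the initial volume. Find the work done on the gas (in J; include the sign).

n = P₁V₁/(RT₁) = 408×22.8/(8.314×535) = 2.09 mol.
Polytropic n=1.16: T₂ = T₁(V₁/V₂)^(n−1) = 535×(3.04)^0.16 = 639 K; P₂ = P₁(V₁/V₂)^n = 1480 kPa.
W = (P₁V₁−P₂V₂)/(n−1) = (408×22.8−1480×7.50)/0.16 = -11300 J.
Work done on the gas = −W_by = 11300 J.

11300 J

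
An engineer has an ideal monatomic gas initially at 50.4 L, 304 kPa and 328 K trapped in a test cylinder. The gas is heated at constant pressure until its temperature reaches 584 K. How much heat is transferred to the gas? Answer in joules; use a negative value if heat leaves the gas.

n = P₁V₁/(RT₁) = 304×50.4/(8.314×328) = 5.62 mol.
Isobaric: P stays 304 kPa; V/T = const ⇒ T₂ = 584 K, V₂ = 89.7 L.
W = PΔV = 304×(89.7−50.4) kPa·L = 12000 J.
ΔU = nCvΔT = 5.62×12.5×(584−328) = 17900 J.
Q = ΔU + W = nCpΔT = 29900 J.

29900 J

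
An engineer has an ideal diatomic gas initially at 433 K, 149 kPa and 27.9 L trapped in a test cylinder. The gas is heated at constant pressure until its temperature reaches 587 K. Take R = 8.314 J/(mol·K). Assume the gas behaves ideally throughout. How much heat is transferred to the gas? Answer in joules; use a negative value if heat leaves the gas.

5170 J

n = P₁V₁/(RT₁) = 149×27.9/(8.314×433) = 1.15 mol.
Isobaric: P stays 149 kPa; V/T = const ⇒ T₂ = 587 K, V₂ = 37.8 L.
W = PΔV = 149×(37.8−27.9) kPa·L = 1480 J.
ΔU = nCvΔT = 1.15×20.8×(587−433) = 3700 J.
Q = ΔU + W = nCpΔT = 5170 J.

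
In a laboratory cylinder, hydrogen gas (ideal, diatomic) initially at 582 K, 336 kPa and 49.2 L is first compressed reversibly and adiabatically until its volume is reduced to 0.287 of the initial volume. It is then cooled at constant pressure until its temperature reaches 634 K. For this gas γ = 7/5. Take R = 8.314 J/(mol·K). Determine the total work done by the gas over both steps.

n = P₁V₁/(RT₁) = 336×49.2/(8.314×582) = 3.42 mol.
Step 1 — Adiabatic: TV^(γ−1) = const ⇒ T₂ = 582×(3.48)^0.400 = 959 K; PV^γ = const ⇒ P₂ = 1930 kPa.
ΔU = nCvΔT = 3.42×20.8×(959−582) = 26800 J.
Q = 0 for an adiabatic process, so W = −ΔU = -26800 J.
State after step 1: P = 1930 kPa, V = 14.1 L, T = 959 K.
Step 2 — Isobaric: P stays 1930 kPa; V/T = const ⇒ T₂ = 634 K, V₂ = 9.34 L.
W = PΔV = 1930×(9.34−14.1) kPa·L = -9230 J.
ΔU = nCvΔT = 3.42×20.8×(634−959) = -23100 J.
Q = ΔU + W = nCpΔT = -32300 J.
Net over both steps: W = -36000 J, Q = -32300 J, ΔU = 3690 J.

-36000 J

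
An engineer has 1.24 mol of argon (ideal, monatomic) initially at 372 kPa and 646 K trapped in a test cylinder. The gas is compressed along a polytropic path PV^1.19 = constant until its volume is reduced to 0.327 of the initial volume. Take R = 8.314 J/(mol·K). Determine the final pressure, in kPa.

1410 kPa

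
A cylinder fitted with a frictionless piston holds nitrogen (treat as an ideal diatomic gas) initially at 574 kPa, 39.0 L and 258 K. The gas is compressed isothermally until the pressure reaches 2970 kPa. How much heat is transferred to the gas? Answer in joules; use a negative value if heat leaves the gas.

n = P₁V₁/(RT₁) = 574×39.0/(8.314×258) = 10.4 mol.
Isothermal: T stays 258 K; PV = const ⇒ V₂ = 7.54 L, P₂ = 2970 kPa.
ΔU = 0 (ideal gas, T constant).
W = nRT ln(V₂/V₁) = 10.4×8.314×258×ln(0.193) = -36800 J.
Q = ΔU + W = -36800 J.

-36800 J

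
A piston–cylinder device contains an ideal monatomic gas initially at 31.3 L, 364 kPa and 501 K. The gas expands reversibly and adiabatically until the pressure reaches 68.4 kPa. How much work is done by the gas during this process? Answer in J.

n = P₁V₁/(RT₁) = 364×31.3/(8.314×501) = 2.74 mol.
Adiabatic: T₂/T₁ = (P₂/P₁)^((γ−1)/γ) ⇒ T₂ = 501×(0.188)^0.400 = 257 K; V₂ = 85.3 L.
ΔU = nCvΔT = 2.74×12.5×(257−501) = -8330 J.
Q = 0 for an adiabatic process, so W = −ΔU = 8330 J.

8330 J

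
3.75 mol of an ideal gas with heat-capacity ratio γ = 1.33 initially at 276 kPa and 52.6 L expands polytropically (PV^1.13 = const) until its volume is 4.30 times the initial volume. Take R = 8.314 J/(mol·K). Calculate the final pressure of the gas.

53.1 kPa

T₁ = P₁V₁/(nR) = 276×52.6/(3.75×8.314) = 466 K.
Polytropic n=1.13: T₂ = T₁(V₁/V₂)^(n−1) = 466×(0.233)^0.13 = 385 K; P₂ = P₁(V₁/V₂)^n = 53.1 kPa.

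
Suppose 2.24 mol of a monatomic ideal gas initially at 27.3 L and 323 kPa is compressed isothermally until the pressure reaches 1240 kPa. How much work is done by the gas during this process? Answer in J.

-11900 J

T₁ = P₁V₁/(nR) = 323×27.3/(2.24×8.314) = 473 K.
Isothermal: T stays 473 K; PV = const ⇒ V₂ = 7.11 L, P₂ = 1240 kPa.
W = nRT ln(V₂/V₁) = 2.24×8.314×473×ln(0.260) = -11900 J.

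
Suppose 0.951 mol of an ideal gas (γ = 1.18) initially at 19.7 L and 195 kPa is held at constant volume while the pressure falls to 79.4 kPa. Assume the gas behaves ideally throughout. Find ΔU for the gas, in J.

-12700 J

T₁ = P₁V₁/(nR) = 195×19.7/(0.951×8.314) = 486 K.
Isochoric: V stays 19.7 L; P/T = const ⇒ T₂ = 198 K, P₂ = 79.4 kPa.
For an ideal gas ΔU = nCvΔT with Cv = R/(γ−1) = 46.2 J/(mol·K).
ΔU = 0.951×46.2×(198−486) = -12700 J.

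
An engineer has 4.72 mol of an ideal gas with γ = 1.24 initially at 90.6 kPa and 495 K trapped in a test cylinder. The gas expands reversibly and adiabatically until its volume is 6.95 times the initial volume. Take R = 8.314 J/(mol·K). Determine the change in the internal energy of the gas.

V₁ = nRT₁/P₁ = 4.72×8.314×495/90.6 = 214 L.
Adiabatic: TV^(γ−1) = const ⇒ T₂ = 495×(0.144)^0.240 = 311 K; PV^γ = const ⇒ P₂ = 8.19 kPa.
For an ideal gas ΔU = nCvΔT with Cv = R/(γ−1) = 34.6 J/(mol·K).
ΔU = 4.72×34.6×(311−495) = -30100 J.

-30100 J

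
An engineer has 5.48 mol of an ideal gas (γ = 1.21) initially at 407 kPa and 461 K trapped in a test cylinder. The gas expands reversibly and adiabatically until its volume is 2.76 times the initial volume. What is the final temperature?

372 K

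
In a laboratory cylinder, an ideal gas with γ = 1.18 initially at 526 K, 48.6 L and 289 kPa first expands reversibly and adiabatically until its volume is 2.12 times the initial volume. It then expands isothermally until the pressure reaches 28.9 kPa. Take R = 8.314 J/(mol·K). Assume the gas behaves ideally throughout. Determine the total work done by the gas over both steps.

n = P₁V₁/(RT₁) = 289×48.6/(8.314×526) = 3.21 mol.
Step 1 — Adiabatic: TV^(γ−1) = const ⇒ T₂ = 526×(0.472)^0.180 = 459 K; PV^γ = const ⇒ P₂ = 119 kPa.
ΔU = nCvΔT = 3.21×46.2×(459−526) = -9870 J.
Q = 0 for an adiabatic process, so W = −ΔU = 9870 J.
State after step 1: P = 119 kPa, V = 103 L, T = 459 K.
Step 2 — Isothermal: T stays 459 K; PV = const ⇒ V₂ = 425 L, P₂ = 28.9 kPa.
ΔU = 0 (ideal gas, T constant).
W = nRT ln(V₂/V₁) = 3.21×8.314×459×ln(4.12) = 17400 J.
Q = ΔU + W = 17400 J.
Net over both steps: W = 27200 J, Q = 17400 J, ΔU = -9870 J.

27200 J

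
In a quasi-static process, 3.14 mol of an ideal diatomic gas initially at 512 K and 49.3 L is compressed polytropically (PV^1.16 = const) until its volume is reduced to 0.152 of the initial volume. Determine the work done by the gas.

P₁ = nRT₁/V₁ = 3.14×8.314×512/49.3 = 271 kPa.
Polytropic n=1.16: T₂ = T₁(V₁/V₂)^(n−1) = 512×(6.58)^0.16 = 692 K; P₂ = P₁(V₁/V₂)^n = 2410 kPa.
W = (P₁V₁−P₂V₂)/(n−1) = (271×49.3−2410×7.49)/0.16 = -29400 J.

-29400 J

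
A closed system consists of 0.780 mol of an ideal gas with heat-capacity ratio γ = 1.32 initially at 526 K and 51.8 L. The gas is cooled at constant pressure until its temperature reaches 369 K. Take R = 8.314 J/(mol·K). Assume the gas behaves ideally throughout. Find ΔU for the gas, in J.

P₁ = nRT₁/V₁ = 0.780×8.314×526/51.8 = 65.9 kPa.
Isobaric: P stays 65.9 kPa; V/T = const ⇒ T₂ = 369 K, V₂ = 36.3 L.
For an ideal gas ΔU = nCvΔT with Cv = R/(γ−1) = 26.0 J/(mol·K).
ΔU = 0.780×26.0×(369−526) = -3180 J.

-3180 J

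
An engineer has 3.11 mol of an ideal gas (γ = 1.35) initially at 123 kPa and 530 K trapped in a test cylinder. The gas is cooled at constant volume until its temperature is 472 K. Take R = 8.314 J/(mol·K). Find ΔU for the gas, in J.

V₁ = nRT₁/P₁ = 3.11×8.314×530/123 = 111 L.
Isochoric: V stays 111 L; P/T = const ⇒ T₂ = 472 K, P₂ = 110 kPa.
For an ideal gas ΔU = nCvΔT with Cv = R/(γ−1) = 23.8 J/(mol·K).
ΔU = 3.11×23.8×(472−530) = -4280 J.

-4280 J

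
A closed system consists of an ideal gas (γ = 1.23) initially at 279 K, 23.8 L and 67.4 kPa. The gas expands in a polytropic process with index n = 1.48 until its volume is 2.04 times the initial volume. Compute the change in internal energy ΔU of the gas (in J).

-2020 J

n = P₁V₁/(RT₁) = 67.4×23.8/(8.314×279) = 0.692 mol.
Polytropic n=1.48: T₂ = T₁(V₁/V₂)^(n−1) = 279×(0.490)^0.48 = 198 K; P₂ = P₁(V₁/V₂)^n = 23.5 kPa.
For an ideal gas ΔU = nCvΔT with Cv = R/(γ−1) = 36.1 J/(mol·K).
ΔU = 0.692×36.1×(198−279) = -2020 J.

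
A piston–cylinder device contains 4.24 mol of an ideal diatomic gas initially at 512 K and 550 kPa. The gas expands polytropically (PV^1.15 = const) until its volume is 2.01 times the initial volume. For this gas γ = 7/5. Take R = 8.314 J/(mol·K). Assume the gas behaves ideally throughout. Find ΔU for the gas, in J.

V₁ = nRT₁/P₁ = 4.24×8.314×512/550 = 32.8 L.
Polytropic n=1.15: T₂ = T₁(V₁/V₂)^(n−1) = 512×(0.498)^0.15 = 461 K; P₂ = P₁(V₁/V₂)^n = 246 kPa.
For an ideal gas ΔU = nCvΔT with Cv = (5/2)R = 20.8 J/(mol·K).
ΔU = 4.24×20.8×(461−512) = -4490 J.

-4490 J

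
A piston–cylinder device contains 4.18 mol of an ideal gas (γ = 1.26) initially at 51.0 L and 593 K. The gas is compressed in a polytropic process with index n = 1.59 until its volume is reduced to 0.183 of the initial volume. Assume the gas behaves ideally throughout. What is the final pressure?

P₁ = nRT₁/V₁ = 4.18×8.314×593/51.0 = 404 kPa.
Polytropic n=1.59: T₂ = T₁(V₁/V₂)^(n−1) = 593×(5.46)^0.59 = 1620 K; P₂ = P₁(V₁/V₂)^n = 6010 kPa.

6010 kPa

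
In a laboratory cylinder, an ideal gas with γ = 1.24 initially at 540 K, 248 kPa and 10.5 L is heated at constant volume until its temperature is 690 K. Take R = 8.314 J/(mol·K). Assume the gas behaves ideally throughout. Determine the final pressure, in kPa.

317 kPa

Isochoric: V stays 10.5 L; P/T = const ⇒ T₂ = 690 K, P₂ = 317 kPa.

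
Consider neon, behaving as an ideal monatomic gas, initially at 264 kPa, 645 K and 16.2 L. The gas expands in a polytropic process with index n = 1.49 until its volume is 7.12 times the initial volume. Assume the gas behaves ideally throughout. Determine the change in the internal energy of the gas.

n = P₁V₁/(RT₁) = 264×16.2/(8.314×645) = 0.798 mol.
Polytropic n=1.49: T₂ = T₁(V₁/V₂)^(n−1) = 645×(0.140)^0.49 = 247 K; P₂ = P₁(V₁/V₂)^n = 14.2 kPa.
For an ideal gas ΔU = nCvΔT with Cv = (3/2)R = 12.5 J/(mol·K).
ΔU = 0.798×12.5×(247−645) = -3960 J.

-3960 J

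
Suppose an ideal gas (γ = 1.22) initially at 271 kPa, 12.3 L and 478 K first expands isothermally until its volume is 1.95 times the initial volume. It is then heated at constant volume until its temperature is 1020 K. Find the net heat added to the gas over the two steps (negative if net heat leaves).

19400 J

n = P₁V₁/(RT₁) = 271×12.3/(8.314×478) = 0.839 mol.
Step 1 — Isothermal: T stays 478 K; PV = const ⇒ V₂ = 24.0 L, P₂ = 139 kPa.
ΔU = 0 (ideal gas, T constant).
W = nRT ln(V₂/V₁) = 0.839×8.314×478×ln(1.95) = 2230 J.
Q = ΔU + W = 2230 J.
State after step 1: P = 139 kPa, V = 24.0 L, T = 478 K.
Step 2 — Isochoric: V stays 24.0 L; P/T = const ⇒ T₂ = 1020 K, P₂ = 297 kPa.
W = 0 (no volume change).
ΔU = nCvΔT = 0.839×37.8×(1020−478) = 17200 J.
Q = ΔU = 17200 J.
Net over both steps: W = 2230 J, Q = 19400 J, ΔU = 17200 J.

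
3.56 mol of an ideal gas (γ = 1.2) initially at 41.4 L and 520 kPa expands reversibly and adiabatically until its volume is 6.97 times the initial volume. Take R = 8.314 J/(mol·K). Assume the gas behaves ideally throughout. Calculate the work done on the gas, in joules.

T₁ = P₁V₁/(nR) = 520×41.4/(3.56×8.314) = 727 K.
Adiabatic: TV^(γ−1) = const ⇒ T₂ = 727×(0.143)^0.200 = 493 K; PV^γ = const ⇒ P₂ = 50.6 kPa.
ΔU = nCvΔT = 3.56×41.6×(493−727) = -34600 J.
Q = 0 for an adiabatic process, so W = −ΔU = 34600 J.
Work done on the gas = −W_by = -34600 J.

-34600 J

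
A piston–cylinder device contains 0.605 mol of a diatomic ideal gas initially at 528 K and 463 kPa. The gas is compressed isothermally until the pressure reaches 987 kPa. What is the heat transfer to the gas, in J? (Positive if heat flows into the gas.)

-2010 J

V₁ = nRT₁/P₁ = 0.605×8.314×528/463 = 5.74 L.
Isothermal: T stays 528 K; PV = const ⇒ V₂ = 2.69 L, P₂ = 987 kPa.
ΔU = 0 (ideal gas, T constant).
W = nRT ln(V₂/V₁) = 0.605×8.314×528×ln(0.469) = -2010 J.
Q = ΔU + W = -2010 J.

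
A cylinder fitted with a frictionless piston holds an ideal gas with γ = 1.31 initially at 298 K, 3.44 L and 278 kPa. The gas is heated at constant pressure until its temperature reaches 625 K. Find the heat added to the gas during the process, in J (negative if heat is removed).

n = P₁V₁/(RT₁) = 278×3.44/(8.314×298) = 0.386 mol.
Isobaric: P stays 278 kPa; V/T = const ⇒ T₂ = 625 K, V₂ = 7.21 L.
W = PΔV = 278×(7.21−3.44) kPa·L = 1050 J.
ΔU = nCvΔT = 0.386×26.8×(625−298) = 3390 J.
Q = ΔU + W = nCpΔT = 4430 J.

4430 J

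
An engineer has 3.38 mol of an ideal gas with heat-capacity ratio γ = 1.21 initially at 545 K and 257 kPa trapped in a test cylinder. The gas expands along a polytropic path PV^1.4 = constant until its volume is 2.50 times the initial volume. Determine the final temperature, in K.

V₁ = nRT₁/P₁ = 3.38×8.314×545/257 = 59.6 L.
Polytropic n=1.4: T₂ = T₁(V₁/V₂)^(n−1) = 545×(0.400)^0.40 = 378 K; P₂ = P₁(V₁/V₂)^n = 71.3 kPa.

378 K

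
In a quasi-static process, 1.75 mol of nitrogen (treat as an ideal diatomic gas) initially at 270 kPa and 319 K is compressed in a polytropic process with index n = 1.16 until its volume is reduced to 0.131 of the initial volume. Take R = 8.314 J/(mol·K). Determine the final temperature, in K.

442 K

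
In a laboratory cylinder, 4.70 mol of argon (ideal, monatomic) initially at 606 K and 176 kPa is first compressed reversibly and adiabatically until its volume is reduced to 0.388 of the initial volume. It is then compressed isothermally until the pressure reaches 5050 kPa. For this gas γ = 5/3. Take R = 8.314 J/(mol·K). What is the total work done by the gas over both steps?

-110000 J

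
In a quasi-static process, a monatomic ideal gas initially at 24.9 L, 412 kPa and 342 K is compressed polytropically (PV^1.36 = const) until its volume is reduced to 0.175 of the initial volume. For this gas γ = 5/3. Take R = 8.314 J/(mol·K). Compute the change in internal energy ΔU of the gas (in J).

n = P₁V₁/(RT₁) = 412×24.9/(8.314×342) = 3.61 mol.
Polytropic n=1.36: T₂ = T₁(V₁/V₂)^(n−1) = 342×(5.71)^0.36 = 641 K; P₂ = P₁(V₁/V₂)^n = 4410 kPa.
For an ideal gas ΔU = nCvΔT with Cv = (3/2)R = 12.5 J/(mol·K).
ΔU = 3.61×12.5×(641−342) = 13400 J.

13400 J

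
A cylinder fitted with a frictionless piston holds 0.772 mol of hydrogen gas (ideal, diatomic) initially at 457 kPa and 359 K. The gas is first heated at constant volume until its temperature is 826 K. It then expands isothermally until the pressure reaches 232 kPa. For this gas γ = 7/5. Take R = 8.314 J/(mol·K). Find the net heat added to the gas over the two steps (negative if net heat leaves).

V₁ = nRT₁/P₁ = 0.772×8.314×359/457 = 5.04 L.
Step 1 — Isochoric: V stays 5.04 L; P/T = const ⇒ T₂ = 826 K, P₂ = 1050 kPa.
W = 0 (no volume change).
ΔU = nCvΔT = 0.772×20.8×(826−359) = 7490 J.
Q = ΔU = 7490 J.
State after step 1: P = 1050 kPa, V = 5.04 L, T = 826 K.
Step 2 — Isothermal: T stays 826 K; PV = const ⇒ V₂ = 22.9 L, P₂ = 232 kPa.
ΔU = 0 (ideal gas, T constant).
W = nRT ln(V₂/V₁) = 0.772×8.314×826×ln(4.53) = 8010 J.
Q = ΔU + W = 8010 J.
Net over both steps: W = 8010 J, Q = 15500 J, ΔU = 7490 J.

15500 J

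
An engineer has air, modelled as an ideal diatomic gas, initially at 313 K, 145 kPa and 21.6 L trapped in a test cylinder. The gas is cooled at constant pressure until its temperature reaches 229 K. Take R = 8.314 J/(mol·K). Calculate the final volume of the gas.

Isobaric: P stays 145 kPa; V/T = const ⇒ T₂ = 229 K, V₂ = 15.8 L.

15.8 L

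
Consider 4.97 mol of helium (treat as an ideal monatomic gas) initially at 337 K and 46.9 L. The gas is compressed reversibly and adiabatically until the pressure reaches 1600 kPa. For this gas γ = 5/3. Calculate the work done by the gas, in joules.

-20100 J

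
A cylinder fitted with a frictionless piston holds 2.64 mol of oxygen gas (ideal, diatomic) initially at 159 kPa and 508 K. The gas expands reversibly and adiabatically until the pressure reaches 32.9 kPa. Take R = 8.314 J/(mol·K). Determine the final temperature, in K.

V₁ = nRT₁/P₁ = 2.64×8.314×508/159 = 70.1 L.
Adiabatic: T₂/T₁ = (P₂/P₁)^((γ−1)/γ) ⇒ T₂ = 508×(0.207)^0.286 = 324 K; V₂ = 216 L.

324 K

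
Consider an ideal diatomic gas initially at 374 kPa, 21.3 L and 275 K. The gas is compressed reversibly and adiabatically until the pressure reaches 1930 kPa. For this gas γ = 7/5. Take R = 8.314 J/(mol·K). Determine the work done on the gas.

11900 J

n = P₁V₁/(RT₁) = 374×21.3/(8.314×275) = 3.48 mol.
Adiabatic: T₂/T₁ = (P₂/P₁)^((γ−1)/γ) ⇒ T₂ = 275×(5.16)^0.286 = 439 K; V₂ = 6.60 L.
ΔU = nCvΔT = 3.48×20.8×(439−275) = 11900 J.
Q = 0 for an adiabatic process, so W = −ΔU = -11900 J.
Work done on the gas = −W_by = 11900 J.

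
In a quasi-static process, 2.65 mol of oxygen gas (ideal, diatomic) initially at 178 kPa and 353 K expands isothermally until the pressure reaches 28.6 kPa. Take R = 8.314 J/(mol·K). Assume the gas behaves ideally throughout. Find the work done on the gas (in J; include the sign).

V₁ = nRT₁/P₁ = 2.65×8.314×353/178 = 43.7 L.
Isothermal: T stays 353 K; PV = const ⇒ V₂ = 272 L, P₂ = 28.6 kPa.
W = nRT ln(V₂/V₁) = 2.65×8.314×353×ln(6.22) = 14200 J.
Work done on the gas = −W_by = -14200 J.

-14200 J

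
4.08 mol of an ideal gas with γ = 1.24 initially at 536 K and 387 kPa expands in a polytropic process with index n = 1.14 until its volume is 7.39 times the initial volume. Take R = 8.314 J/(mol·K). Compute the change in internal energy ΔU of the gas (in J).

-18500 J

V₁ = nRT₁/P₁ = 4.08×8.314×536/387 = 47.0 L.
Polytropic n=1.14: T₂ = T₁(V₁/V₂)^(n−1) = 536×(0.135)^0.14 = 405 K; P₂ = P₁(V₁/V₂)^n = 39.6 kPa.
For an ideal gas ΔU = nCvΔT with Cv = R/(γ−1) = 34.6 J/(mol·K).
ΔU = 4.08×34.6×(405−536) = -18500 J.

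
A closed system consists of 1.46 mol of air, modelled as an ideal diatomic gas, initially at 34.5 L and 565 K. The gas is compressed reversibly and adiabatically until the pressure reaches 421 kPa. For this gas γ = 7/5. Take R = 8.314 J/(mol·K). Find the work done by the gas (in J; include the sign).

-4100 J

P₁ = nRT₁/V₁ = 1.46×8.314×565/34.5 = 199 kPa.
Adiabatic: T₂/T₁ = (P₂/P₁)^((γ−1)/γ) ⇒ T₂ = 565×(2.12)^0.286 = 700 K; V₂ = 20.2 L.
ΔU = nCvΔT = 1.46×20.8×(700−565) = 4100 J.
Q = 0 for an adiabatic process, so W = −ΔU = -4100 J.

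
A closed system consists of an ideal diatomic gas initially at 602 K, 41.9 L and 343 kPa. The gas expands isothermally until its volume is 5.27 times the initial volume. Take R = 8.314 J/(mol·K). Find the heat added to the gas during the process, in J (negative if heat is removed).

23900 J

n = P₁V₁/(RT₁) = 343×41.9/(8.314×602) = 2.87 mol.
Isothermal: T stays 602 K; PV = const ⇒ V₂ = 221 L, P₂ = 65.1 kPa.
ΔU = 0 (ideal gas, T constant).
W = nRT ln(V₂/V₁) = 2.87×8.314×602×ln(5.27) = 23900 J.
Q = ΔU + W = 23900 J.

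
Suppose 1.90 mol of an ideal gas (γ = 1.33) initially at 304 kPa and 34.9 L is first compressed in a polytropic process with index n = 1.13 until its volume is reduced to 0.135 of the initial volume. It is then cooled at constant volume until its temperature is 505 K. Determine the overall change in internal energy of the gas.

-7980 J

T₁ = P₁V₁/(nR) = 304×34.9/(1.90×8.314) = 672 K.
Step 1 — Polytropic n=1.13: T₂ = T₁(V₁/V₂)^(n−1) = 672×(7.41)^0.13 = 871 K; P₂ = P₁(V₁/V₂)^n = 2920 kPa.
W = (P₁V₁−P₂V₂)/(n−1) = (304×34.9−2920×4.71)/0.13 = -24300 J.
ΔU = nCvΔT = 1.90×25.2×(871−672) = 9560 J.
Q = ΔU + W = -14700 J.
State after step 1: P = 2920 kPa, V = 4.71 L, T = 871 K.
Step 2 — Isochoric: V stays 4.71 L; P/T = const ⇒ T₂ = 505 K, P₂ = 1690 kPa.
W = 0 (no volume change).
ΔU = nCvΔT = 1.90×25.2×(505−871) = -17500 J.
Q = ΔU = -17500 J.
Net over both steps: W = -24300 J, Q = -32200 J, ΔU = -7980 J.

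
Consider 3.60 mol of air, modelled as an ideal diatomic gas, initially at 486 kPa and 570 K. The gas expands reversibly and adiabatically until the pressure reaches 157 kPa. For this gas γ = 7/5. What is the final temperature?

413 K

V₁ = nRT₁/P₁ = 3.60×8.314×570/486 = 35.1 L.
Adiabatic: T₂/T₁ = (P₂/P₁)^((γ−1)/γ) ⇒ T₂ = 570×(0.323)^0.286 = 413 K; V₂ = 78.7 L.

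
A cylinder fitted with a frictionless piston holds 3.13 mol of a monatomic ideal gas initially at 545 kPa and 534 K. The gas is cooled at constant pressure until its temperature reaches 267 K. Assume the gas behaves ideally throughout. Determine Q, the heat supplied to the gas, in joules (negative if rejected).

V₁ = nRT₁/P₁ = 3.13×8.314×534/545 = 25.5 L.
Isobaric: P stays 545 kPa; V/T = const ⇒ T₂ = 267 K, V₂ = 12.7 L.
W = PΔV = 545×(12.7−25.5) kPa·L = -6950 J.
ΔU = nCvΔT = 3.13×12.5×(267−534) = -10400 J.
Q = ΔU + W = nCpΔT = -17400 J.

-17400 J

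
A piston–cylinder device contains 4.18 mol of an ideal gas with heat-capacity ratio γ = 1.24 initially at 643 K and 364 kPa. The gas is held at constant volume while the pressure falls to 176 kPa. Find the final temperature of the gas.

V₁ = nRT₁/P₁ = 4.18×8.314×643/364 = 61.4 L.
Isochoric: V stays 61.4 L; P/T = const ⇒ T₂ = 311 K, P₂ = 176 kPa.

311 K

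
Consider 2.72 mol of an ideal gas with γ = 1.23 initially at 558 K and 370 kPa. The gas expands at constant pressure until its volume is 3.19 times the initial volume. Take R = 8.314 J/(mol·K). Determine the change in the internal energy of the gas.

V₁ = nRT₁/P₁ = 2.72×8.314×558/370 = 34.1 L.
Isobaric: P stays 370 kPa; V/T = const ⇒ T₂ = 1780 K, V₂ = 109 L.
For an ideal gas ΔU = nCvΔT with Cv = R/(γ−1) = 36.1 J/(mol·K).
ΔU = 2.72×36.1×(1780−558) = 120000 J.

120000 J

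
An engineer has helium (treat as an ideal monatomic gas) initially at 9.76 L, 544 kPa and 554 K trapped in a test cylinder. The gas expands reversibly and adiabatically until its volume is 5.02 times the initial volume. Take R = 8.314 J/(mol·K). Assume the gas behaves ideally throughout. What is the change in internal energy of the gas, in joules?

n = P₁V₁/(RT₁) = 544×9.76/(8.314×554) = 1.15 mol.
Adiabatic: TV^(γ−1) = const ⇒ T₂ = 554×(0.199)^0.667 = 189 K; PV^γ = const ⇒ P₂ = 37.0 kPa.
For an ideal gas ΔU = nCvΔT with Cv = (3/2)R = 12.5 J/(mol·K).
ΔU = 1.15×12.5×(189−554) = -5250 J.

-5250 J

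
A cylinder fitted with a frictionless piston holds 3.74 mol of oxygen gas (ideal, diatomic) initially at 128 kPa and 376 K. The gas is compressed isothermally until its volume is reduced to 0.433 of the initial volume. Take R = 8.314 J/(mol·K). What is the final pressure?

296 kPa

V₁ = nRT₁/P₁ = 3.74×8.314×376/128 = 91.3 L.
Isothermal: T stays 376 K; PV = const ⇒ V₂ = 39.6 L, P₂ = 296 kPa.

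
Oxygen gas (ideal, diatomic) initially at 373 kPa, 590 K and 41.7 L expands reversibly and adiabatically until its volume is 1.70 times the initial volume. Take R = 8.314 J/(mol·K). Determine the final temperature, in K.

477 K

Adiabatic: TV^(γ−1) = const ⇒ T₂ = 590×(0.588)^0.400 = 477 K; PV^γ = const ⇒ P₂ = 177 kPa.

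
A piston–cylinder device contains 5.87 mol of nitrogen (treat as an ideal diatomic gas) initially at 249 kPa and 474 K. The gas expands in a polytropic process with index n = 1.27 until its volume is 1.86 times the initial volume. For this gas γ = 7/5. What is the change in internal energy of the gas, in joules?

V₁ = nRT₁/P₁ = 5.87×8.314×474/249 = 92.9 L.
Polytropic n=1.27: T₂ = T₁(V₁/V₂)^(n−1) = 474×(0.538)^0.27 = 401 K; P₂ = P₁(V₁/V₂)^n = 113 kPa.
For an ideal gas ΔU = nCvΔT with Cv = (5/2)R = 20.8 J/(mol·K).
ΔU = 5.87×20.8×(401−474) = -8920 J.

-8920 J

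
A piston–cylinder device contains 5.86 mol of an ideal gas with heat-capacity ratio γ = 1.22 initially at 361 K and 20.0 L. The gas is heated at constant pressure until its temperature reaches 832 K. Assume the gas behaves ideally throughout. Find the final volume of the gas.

46.1 L

P₁ = nRT₁/V₁ = 5.86×8.314×361/20.0 = 879 kPa.
Isobaric: P stays 879 kPa; V/T = const ⇒ T₂ = 832 K, V₂ = 46.1 L.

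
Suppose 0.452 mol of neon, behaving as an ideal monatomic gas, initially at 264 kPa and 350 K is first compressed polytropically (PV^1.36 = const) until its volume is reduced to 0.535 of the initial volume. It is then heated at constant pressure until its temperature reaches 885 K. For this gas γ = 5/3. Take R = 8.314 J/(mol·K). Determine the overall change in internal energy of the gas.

3020 J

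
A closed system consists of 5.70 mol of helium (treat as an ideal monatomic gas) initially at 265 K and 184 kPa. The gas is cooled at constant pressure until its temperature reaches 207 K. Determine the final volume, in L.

53.3 L

V₁ = nRT₁/P₁ = 5.70×8.314×265/184 = 68.3 L.
Isobaric: P stays 184 kPa; V/T = const ⇒ T₂ = 207 K, V₂ = 53.3 L.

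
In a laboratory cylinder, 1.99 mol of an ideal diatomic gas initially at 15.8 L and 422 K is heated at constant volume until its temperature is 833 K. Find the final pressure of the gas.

P₁ = nRT₁/V₁ = 1.99×8.314×422/15.8 = 442 kPa.
Isochoric: V stays 15.8 L; P/T = const ⇒ T₂ = 833 K, P₂ = 872 kPa.

872 kPa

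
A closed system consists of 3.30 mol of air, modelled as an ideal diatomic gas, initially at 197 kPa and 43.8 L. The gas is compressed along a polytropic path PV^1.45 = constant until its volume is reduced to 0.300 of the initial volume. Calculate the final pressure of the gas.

T₁ = P₁V₁/(nR) = 197×43.8/(3.30×8.314) = 314 K.
Polytropic n=1.45: T₂ = T₁(V₁/V₂)^(n−1) = 314×(3.33)^0.45 = 541 K; P₂ = P₁(V₁/V₂)^n = 1130 kPa.

1130 kPa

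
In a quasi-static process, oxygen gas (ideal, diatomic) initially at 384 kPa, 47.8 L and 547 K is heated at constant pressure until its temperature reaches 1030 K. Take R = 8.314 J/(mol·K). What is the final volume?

Isobaric: P stays 384 kPa; V/T = const ⇒ T₂ = 1030 K, V₂ = 90.0 L.

90.0 L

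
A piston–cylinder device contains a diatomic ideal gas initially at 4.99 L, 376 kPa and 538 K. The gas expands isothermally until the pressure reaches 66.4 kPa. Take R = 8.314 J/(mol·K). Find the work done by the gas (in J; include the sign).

n = P₁V₁/(RT₁) = 376×4.99/(8.314×538) = 0.419 mol.
Isothermal: T stays 538 K; PV = const ⇒ V₂ = 28.3 L, P₂ = 66.4 kPa.
W = nRT ln(V₂/V₁) = 0.419×8.314×538×ln(5.66) = 3250 J.

3250 J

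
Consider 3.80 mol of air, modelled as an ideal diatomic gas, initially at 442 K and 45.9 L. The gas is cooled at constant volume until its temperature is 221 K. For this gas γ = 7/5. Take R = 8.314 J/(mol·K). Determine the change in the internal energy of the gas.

P₁ = nRT₁/V₁ = 3.80×8.314×442/45.9 = 304 kPa.
Isochoric: V stays 45.9 L; P/T = const ⇒ T₂ = 221 K, P₂ = 152 kPa.
For an ideal gas ΔU = nCvΔT with Cv = (5/2)R = 20.8 J/(mol·K).
ΔU = 3.80×20.8×(221−442) = -17500 J.

-17500 J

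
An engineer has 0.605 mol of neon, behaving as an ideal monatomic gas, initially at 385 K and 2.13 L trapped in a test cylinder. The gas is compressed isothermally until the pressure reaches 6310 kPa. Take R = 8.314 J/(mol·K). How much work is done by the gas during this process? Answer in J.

-3750 J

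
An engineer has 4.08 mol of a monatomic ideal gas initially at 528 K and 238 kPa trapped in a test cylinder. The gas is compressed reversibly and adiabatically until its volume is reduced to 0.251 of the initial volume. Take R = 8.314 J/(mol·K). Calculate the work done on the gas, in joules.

V₁ = nRT₁/P₁ = 4.08×8.314×528/238 = 75.3 L.
Adiabatic: TV^(γ−1) = const ⇒ T₂ = 528×(3.98)^0.667 = 1330 K; PV^γ = const ⇒ P₂ = 2380 kPa.
ΔU = nCvΔT = 4.08×12.5×(1330−528) = 40700 J.
Q = 0 for an adiabatic process, so W = −ΔU = -40700 J.
Work done on the gas = −W_by = 40700 J.

40700 J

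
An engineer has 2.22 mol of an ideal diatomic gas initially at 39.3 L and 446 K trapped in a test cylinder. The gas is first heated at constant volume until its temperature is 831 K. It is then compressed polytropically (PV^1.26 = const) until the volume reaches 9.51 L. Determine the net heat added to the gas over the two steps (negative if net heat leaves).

8550 J

P₁ = nRT₁/V₁ = 2.22×8.314×446/39.3 = 209 kPa.
Step 1 — Isochoric: V stays 39.3 L; P/T = const ⇒ T₂ = 831 K, P₂ = 390 kPa.
W = 0 (no volume change).
ΔU = nCvΔT = 2.22×20.8×(831−446) = 17800 J.
Q = ΔU = 17800 J.
State after step 1: P = 390 kPa, V = 39.3 L, T = 831 K.
Step 2 — Polytropic n=1.26: T₂ = T₁(V₁/V₂)^(n−1) = 831×(4.13)^0.26 = 1200 K; P₂ = P₁(V₁/V₂)^n = 2330 kPa.
W = (P₁V₁−P₂V₂)/(n−1) = (390×39.3−2330×9.51)/0.26 = -26300 J.
ΔU = nCvΔT = 2.22×20.8×(1200−831) = 17100 J.
Q = ΔU + W = -9210 J.
Net over both steps: W = -26300 J, Q = 8550 J, ΔU = 34900 J.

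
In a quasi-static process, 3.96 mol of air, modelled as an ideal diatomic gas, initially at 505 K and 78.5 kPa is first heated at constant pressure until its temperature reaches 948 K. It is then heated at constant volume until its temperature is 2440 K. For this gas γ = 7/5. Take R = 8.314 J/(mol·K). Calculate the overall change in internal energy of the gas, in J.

159000 J

V₁ = nRT₁/P₁ = 3.96×8.314×505/78.5 = 212 L.
Step 1 — Isobaric: P stays 78.5 kPa; V/T = const ⇒ T₂ = 948 K, V₂ = 398 L.
W = PΔV = 78.5×(398−212) kPa·L = 14600 J.
ΔU = nCvΔT = 3.96×20.8×(948−505) = 36500 J.
Q = ΔU + W = nCpΔT = 51000 J.
State after step 1: P = 78.5 kPa, V = 398 L, T = 948 K.
Step 2 — Isochoric: V stays 398 L; P/T = const ⇒ T₂ = 2440 K, P₂ = 202 kPa.
W = 0 (no volume change).
ΔU = nCvΔT = 3.96×20.8×(2440−948) = 123000 J.
Q = ΔU = 123000 J.
Net over both steps: W = 14600 J, Q = 174000 J, ΔU = 159000 J.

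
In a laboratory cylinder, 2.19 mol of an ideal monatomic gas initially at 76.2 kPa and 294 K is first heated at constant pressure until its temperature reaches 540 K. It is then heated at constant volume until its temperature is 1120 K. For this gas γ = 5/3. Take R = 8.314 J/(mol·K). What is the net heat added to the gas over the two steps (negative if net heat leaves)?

27000 J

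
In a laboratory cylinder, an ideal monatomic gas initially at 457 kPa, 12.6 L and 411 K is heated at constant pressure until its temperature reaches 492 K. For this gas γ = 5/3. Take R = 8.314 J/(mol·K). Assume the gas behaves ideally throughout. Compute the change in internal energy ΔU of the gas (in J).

1700 J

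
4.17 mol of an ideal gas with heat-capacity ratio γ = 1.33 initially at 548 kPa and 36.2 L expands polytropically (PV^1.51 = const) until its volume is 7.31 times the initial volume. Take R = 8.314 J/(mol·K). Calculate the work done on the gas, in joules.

-24800 J

T₁ = P₁V₁/(nR) = 548×36.2/(4.17×8.314) = 572 K.
Polytropic n=1.51: T₂ = T₁(V₁/V₂)^(n−1) = 572×(0.137)^0.51 = 207 K; P₂ = P₁(V₁/V₂)^n = 27.2 kPa.
W = (P₁V₁−P₂V₂)/(n−1) = (548×36.2−27.2×265)/0.51 = 24800 J.
Work done on the gas = −W_by = -24800 J.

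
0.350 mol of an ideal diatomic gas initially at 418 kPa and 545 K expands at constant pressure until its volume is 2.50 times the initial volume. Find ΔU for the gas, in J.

5950 J

V₁ = nRT₁/P₁ = 0.350×8.314×545/418 = 3.79 L.
Isobaric: P stays 418 kPa; V/T = const ⇒ T₂ = 1360 K, V₂ = 9.49 L.
For an ideal gas ΔU = nCvΔT with Cv = (5/2)R = 20.8 J/(mol·K).
ΔU = 0.350×20.8×(1360−545) = 5950 J.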